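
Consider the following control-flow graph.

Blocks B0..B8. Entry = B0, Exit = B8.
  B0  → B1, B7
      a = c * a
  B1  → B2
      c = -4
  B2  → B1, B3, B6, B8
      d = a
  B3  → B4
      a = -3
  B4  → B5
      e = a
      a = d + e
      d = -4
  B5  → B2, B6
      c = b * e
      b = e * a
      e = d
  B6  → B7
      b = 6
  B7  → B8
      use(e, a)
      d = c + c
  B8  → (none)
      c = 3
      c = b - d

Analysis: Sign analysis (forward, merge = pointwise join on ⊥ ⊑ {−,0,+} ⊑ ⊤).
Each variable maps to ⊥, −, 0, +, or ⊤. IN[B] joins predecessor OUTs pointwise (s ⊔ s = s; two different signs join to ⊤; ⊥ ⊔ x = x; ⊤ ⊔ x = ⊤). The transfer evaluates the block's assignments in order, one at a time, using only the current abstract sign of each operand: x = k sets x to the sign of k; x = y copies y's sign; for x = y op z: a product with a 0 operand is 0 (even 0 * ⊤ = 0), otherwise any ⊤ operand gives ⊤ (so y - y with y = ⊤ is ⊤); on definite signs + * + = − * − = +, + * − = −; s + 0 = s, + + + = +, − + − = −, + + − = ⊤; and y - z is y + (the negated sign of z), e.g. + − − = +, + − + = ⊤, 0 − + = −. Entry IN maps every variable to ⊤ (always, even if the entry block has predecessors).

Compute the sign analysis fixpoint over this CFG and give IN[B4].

Answer: {a: -, b: ⊤, c: ⊤, d: ⊤, e: ⊤, f: ⊤}

Working:
Fixpoint table:
  B0: | IN=(all ⊤) | OUT=(all ⊤)
  B1: | IN=(all ⊤) | OUT={c:-; rest ⊤}
  B2: | IN=(all ⊤) | OUT=(all ⊤)
  B3: | IN=(all ⊤) | OUT={a:-; rest ⊤}
  B4: | IN={a:-; rest ⊤} | OUT={d:-, e:-; rest ⊤}
  B5: | IN={d:-, e:-; rest ⊤} | OUT={d:-, e:-; rest ⊤}
  B6: | IN=(all ⊤) | OUT={b:+; rest ⊤}
  B7: | IN=(all ⊤) | OUT=(all ⊤)
  B8: | IN=(all ⊤) | OUT=(all ⊤)

Merge at B4: IN[B4] = OUT[B3] = {a: -, b: ⊤, c: ⊤, d: ⊤, e: ⊤, f: ⊤}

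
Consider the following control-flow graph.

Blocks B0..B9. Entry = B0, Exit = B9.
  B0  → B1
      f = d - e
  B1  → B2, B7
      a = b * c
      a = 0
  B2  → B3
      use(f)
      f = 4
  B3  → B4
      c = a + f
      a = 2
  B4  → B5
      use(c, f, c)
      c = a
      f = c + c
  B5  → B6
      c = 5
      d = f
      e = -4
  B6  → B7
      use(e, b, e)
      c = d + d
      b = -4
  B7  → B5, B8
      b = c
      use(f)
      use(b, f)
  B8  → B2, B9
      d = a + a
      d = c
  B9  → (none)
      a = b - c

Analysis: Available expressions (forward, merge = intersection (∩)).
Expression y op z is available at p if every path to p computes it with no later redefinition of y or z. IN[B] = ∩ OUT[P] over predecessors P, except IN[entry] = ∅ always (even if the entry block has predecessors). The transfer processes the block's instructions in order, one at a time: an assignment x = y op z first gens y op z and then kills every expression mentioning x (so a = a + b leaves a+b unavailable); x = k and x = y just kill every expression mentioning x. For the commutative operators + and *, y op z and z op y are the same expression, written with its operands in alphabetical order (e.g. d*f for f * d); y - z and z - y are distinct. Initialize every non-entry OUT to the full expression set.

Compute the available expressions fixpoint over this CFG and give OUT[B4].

Converged values:
  B0: | IN={} | OUT={d-e}
  B1: | IN={d-e} | OUT={b*c, d-e}
  B2: | IN={} | OUT={}
  B3: | IN={} | OUT={}
  B4: | IN={} | OUT={c+c}
  B5: | IN={} | OUT={}
  B6: | IN={} | OUT={d+d}
  B7: | IN={} | OUT={}
  B8: | IN={} | OUT={a+a}
  B9: | IN={a+a} | OUT={b-c}

Merge at B4: IN[B4] = OUT[B3] = {}
Applying B4's transfer function to that IN value gives OUT[B4] (row B4 above).

Answer: {c+c}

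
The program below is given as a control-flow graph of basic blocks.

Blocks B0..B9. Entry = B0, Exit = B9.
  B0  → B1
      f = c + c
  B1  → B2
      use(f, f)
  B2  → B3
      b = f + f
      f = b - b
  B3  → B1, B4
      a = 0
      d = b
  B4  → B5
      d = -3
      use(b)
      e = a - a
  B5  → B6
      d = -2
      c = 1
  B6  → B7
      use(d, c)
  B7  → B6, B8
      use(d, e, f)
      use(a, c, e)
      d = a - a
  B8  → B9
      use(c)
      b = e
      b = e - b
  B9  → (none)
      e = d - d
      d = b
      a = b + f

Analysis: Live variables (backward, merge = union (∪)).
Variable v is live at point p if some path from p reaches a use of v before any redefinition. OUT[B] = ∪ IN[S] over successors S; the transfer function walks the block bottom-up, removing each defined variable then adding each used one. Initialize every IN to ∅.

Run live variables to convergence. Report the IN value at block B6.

Per-block solution:
  B0:  IN={c}  OUT={f}
  B1:  IN={f}  OUT={f}
  B2:  IN={f}  OUT={b, f}
  B3:  IN={b, f}  OUT={a, b, f}
  B4:  IN={a, b, f}  OUT={a, e, f}
  B5:  IN={a, e, f}  OUT={a, c, d, e, f}
  B6:  IN={a, c, d, e, f}  OUT={a, c, d, e, f}
  B7:  IN={a, c, d, e, f}  OUT={a, c, d, e, f}
  B8:  IN={c, d, e, f}  OUT={b, d, f}
  B9:  IN={b, d, f}  OUT={}

Merge at B6: OUT[B6] = IN[B7] = {a, c, d, e, f}
Applying B6's transfer function to that OUT value gives IN[B6] (row B6 above).

Answer: {a, c, d, e, f}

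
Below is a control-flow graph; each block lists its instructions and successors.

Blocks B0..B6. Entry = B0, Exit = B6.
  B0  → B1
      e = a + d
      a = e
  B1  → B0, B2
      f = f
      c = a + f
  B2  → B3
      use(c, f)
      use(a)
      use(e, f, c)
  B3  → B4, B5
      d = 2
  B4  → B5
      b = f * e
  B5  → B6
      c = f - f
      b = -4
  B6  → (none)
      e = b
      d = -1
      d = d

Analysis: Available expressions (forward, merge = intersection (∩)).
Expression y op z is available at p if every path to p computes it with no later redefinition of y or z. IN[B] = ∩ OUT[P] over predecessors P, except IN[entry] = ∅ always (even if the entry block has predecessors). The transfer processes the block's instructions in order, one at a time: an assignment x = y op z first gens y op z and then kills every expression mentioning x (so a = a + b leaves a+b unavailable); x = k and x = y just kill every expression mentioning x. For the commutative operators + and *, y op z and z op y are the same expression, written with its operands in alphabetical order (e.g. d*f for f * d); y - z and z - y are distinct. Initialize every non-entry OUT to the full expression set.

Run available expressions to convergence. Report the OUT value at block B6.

Fixpoint table:
  B0:  IN={}  OUT={}
  B1:  IN={}  OUT={a+f}
  B2:  IN={a+f}  OUT={a+f}
  B3:  IN={a+f}  OUT={a+f}
  B4:  IN={a+f}  OUT={a+f, e*f}
  B5:  IN={a+f}  OUT={a+f, f-f}
  B6:  IN={a+f, f-f}  OUT={a+f, f-f}

Merge at B6: IN[B6] = OUT[B5] = {a+f, f-f}
Applying B6's transfer function to that IN value gives OUT[B6] (row B6 above).

Answer: {a+f, f-f}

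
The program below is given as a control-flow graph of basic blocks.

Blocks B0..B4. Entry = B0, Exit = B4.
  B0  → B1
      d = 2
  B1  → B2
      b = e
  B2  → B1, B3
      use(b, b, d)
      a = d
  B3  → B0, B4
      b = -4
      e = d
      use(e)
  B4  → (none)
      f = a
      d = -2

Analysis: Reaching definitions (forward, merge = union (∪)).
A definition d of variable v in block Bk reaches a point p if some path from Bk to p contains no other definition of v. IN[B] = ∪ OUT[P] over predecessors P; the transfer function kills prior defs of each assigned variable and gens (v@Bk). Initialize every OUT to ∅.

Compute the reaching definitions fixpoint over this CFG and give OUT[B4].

Per-block solution:
  B0: | IN={a@B2, b@B3, d@B0, e@B3} | OUT={a@B2, b@B3, d@B0, e@B3}
  B1: | IN={a@B2, b@B1, b@B3, d@B0, e@B3} | OUT={a@B2, b@B1, d@B0, e@B3}
  B2: | IN={a@B2, b@B1, d@B0, e@B3} | OUT={a@B2, b@B1, d@B0, e@B3}
  B3: | IN={a@B2, b@B1, d@B0, e@B3} | OUT={a@B2, b@B3, d@B0, e@B3}
  B4: | IN={a@B2, b@B3, d@B0, e@B3} | OUT={a@B2, b@B3, d@B4, e@B3, f@B4}

Merge at B4: IN[B4] = OUT[B3] = {a@B2, b@B3, d@B0, e@B3}
Applying B4's transfer function to that IN value gives OUT[B4] (row B4 above).

Answer: {a@B2, b@B3, d@B4, e@B3, f@B4}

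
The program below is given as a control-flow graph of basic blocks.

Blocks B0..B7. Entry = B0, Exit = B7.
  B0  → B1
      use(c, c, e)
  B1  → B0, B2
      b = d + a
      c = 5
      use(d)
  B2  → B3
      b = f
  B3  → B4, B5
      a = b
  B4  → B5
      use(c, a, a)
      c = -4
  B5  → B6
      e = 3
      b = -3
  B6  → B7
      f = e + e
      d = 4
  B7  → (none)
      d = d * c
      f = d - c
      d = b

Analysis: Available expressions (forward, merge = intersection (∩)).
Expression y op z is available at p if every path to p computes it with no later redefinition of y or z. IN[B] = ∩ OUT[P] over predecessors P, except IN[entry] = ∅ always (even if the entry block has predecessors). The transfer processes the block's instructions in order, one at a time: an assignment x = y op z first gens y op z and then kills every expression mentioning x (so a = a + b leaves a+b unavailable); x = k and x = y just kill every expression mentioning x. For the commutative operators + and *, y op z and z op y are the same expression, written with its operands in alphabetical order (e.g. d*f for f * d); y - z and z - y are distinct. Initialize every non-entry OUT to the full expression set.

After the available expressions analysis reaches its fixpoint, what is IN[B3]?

Fixpoint table:
  B0:  IN={}  OUT={}
  B1:  IN={}  OUT={a+d}
  B2:  IN={a+d}  OUT={a+d}
  B3:  IN={a+d}  OUT={}
  B4:  IN={}  OUT={}
  B5:  IN={}  OUT={}
  B6:  IN={}  OUT={e+e}
  B7:  IN={e+e}  OUT={e+e}

Merge at B3: IN[B3] = OUT[B2] = {a+d}

Answer: {a+d}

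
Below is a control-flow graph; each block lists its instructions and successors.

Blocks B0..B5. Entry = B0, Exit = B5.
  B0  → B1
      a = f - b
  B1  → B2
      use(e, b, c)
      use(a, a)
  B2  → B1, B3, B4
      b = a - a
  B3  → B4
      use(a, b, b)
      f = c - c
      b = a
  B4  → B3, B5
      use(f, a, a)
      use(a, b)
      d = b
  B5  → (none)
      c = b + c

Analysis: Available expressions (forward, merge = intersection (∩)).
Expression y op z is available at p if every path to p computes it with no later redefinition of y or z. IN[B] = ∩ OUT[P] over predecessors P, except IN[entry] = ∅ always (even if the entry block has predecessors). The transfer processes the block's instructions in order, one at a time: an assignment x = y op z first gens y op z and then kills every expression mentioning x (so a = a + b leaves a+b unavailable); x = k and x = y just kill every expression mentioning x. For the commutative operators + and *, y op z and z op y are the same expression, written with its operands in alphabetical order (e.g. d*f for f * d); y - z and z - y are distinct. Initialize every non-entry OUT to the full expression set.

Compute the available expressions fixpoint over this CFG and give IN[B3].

Answer: {a-a}

Trace:
Fixpoint table:
  B0:  IN={}  OUT={f-b}
  B1:  IN={}  OUT={}
  B2:  IN={}  OUT={a-a}
  B3:  IN={a-a}  OUT={a-a, c-c}
  B4:  IN={a-a}  OUT={a-a}
  B5:  IN={a-a}  OUT={a-a}

Merge at B3: IN[B3] = OUT[B2] ∩ OUT[B4] = {a-a}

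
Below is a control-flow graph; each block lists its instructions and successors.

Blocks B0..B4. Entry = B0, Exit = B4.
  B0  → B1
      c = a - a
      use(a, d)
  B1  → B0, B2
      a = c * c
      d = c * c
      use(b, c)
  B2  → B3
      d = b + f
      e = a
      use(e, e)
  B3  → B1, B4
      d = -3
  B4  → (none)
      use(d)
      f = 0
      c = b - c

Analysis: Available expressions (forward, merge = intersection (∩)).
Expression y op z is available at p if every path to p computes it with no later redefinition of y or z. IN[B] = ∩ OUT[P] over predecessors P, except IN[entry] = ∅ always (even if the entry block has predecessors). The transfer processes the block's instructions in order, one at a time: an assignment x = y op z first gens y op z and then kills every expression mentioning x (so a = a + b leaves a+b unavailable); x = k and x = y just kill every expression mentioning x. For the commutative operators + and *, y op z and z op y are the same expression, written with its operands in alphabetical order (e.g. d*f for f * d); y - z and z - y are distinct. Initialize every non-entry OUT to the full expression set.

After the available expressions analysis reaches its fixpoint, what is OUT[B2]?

Fixpoint table:
  B0: | IN={} | OUT={a-a}
  B1: | IN={} | OUT={c*c}
  B2: | IN={c*c} | OUT={b+f, c*c}
  B3: | IN={b+f, c*c} | OUT={b+f, c*c}
  B4: | IN={b+f, c*c} | OUT={}

Merge at B2: IN[B2] = OUT[B1] = {c*c}
Applying B2's transfer function to that IN value gives OUT[B2] (row B2 above).

Answer: {b+f, c*c}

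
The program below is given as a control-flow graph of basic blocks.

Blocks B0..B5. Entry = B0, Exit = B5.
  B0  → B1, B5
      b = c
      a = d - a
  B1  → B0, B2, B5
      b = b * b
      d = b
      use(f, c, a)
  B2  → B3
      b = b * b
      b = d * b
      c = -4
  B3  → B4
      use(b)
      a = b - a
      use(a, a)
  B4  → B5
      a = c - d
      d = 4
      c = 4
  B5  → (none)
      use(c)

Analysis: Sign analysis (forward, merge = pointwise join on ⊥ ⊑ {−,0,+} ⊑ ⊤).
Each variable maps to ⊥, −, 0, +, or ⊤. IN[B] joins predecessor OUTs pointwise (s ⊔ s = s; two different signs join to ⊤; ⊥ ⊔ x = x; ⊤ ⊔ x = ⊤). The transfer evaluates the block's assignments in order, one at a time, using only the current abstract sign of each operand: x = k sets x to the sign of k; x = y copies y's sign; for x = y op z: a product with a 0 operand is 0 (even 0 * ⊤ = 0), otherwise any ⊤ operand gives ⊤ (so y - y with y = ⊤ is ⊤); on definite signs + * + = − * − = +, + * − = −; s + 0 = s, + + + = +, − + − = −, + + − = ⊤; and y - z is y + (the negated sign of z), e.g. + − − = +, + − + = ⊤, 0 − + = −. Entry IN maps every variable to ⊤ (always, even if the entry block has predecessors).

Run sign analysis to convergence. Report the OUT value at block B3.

Answer: {a: ⊤, b: ⊤, c: -, d: ⊤, e: ⊤, f: ⊤}

Trace:
Per-block solution:
  B0:   IN=(all ⊤)   OUT=(all ⊤)
  B1:   IN=(all ⊤)   OUT=(all ⊤)
  B2:   IN=(all ⊤)   OUT={c:-; rest ⊤}
  B3:   IN={c:-; rest ⊤}   OUT={c:-; rest ⊤}
  B4:   IN={c:-; rest ⊤}   OUT={c:+, d:+; rest ⊤}
  B5:   IN=(all ⊤)   OUT=(all ⊤)

Merge at B3: IN[B3] = OUT[B2] = {a: ⊤, b: ⊤, c: -, d: ⊤, e: ⊤, f: ⊤}
Applying B3's transfer function to that IN value gives OUT[B3] (row B3 above).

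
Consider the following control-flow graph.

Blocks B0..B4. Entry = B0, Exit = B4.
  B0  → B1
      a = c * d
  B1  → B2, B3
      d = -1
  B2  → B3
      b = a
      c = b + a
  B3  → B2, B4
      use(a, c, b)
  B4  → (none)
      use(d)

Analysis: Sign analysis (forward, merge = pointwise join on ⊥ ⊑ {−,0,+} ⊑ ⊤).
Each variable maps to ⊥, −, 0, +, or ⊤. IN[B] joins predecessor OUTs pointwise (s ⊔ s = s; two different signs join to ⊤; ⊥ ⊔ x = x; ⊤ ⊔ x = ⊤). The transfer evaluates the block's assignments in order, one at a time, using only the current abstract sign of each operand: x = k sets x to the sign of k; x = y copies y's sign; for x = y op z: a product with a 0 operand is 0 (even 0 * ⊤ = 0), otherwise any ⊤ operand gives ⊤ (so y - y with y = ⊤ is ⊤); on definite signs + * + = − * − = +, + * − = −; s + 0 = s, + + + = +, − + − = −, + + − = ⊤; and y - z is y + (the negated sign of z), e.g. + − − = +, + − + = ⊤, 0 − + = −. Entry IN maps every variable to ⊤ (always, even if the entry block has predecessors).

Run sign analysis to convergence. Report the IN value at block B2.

Answer: {a: ⊤, b: ⊤, c: ⊤, d: -, e: ⊤, f: ⊤}

Derivation:
Per-block solution:
  B0: | IN=(all ⊤) | OUT=(all ⊤)
  B1: | IN=(all ⊤) | OUT={d:-; rest ⊤}
  B2: | IN={d:-; rest ⊤} | OUT={d:-; rest ⊤}
  B3: | IN={d:-; rest ⊤} | OUT={d:-; rest ⊤}
  B4: | IN={d:-; rest ⊤} | OUT={d:-; rest ⊤}

Merge at B2: IN[B2] = OUT[B1] ⊔ OUT[B3] = {a: ⊤, b: ⊤, c: ⊤, d: -, e: ⊤, f: ⊤}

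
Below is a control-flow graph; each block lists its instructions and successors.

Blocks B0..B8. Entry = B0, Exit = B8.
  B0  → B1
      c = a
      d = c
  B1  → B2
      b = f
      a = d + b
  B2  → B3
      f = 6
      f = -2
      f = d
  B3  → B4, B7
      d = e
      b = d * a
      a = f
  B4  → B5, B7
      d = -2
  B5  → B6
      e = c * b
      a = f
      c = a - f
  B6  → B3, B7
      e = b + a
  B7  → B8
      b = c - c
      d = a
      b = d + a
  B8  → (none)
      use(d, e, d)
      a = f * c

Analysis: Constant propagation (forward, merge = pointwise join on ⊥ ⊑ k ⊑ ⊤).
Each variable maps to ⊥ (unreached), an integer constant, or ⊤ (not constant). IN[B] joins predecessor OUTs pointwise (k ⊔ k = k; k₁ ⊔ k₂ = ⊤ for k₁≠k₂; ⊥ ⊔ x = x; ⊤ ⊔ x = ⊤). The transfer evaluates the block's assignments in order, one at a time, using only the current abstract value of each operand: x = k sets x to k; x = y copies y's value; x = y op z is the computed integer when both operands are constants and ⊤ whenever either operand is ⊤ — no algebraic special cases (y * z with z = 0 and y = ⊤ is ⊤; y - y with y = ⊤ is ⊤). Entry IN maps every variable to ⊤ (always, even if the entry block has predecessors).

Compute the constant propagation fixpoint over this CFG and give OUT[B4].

Per-block solution:
  B0:  IN=(all ⊤)  OUT=(all ⊤)
  B1:  IN=(all ⊤)  OUT=(all ⊤)
  B2:  IN=(all ⊤)  OUT=(all ⊤)
  B3:  IN=(all ⊤)  OUT=(all ⊤)
  B4:  IN=(all ⊤)  OUT={d:-2; rest ⊤}
  B5:  IN={d:-2; rest ⊤}  OUT={d:-2; rest ⊤}
  B6:  IN={d:-2; rest ⊤}  OUT={d:-2; rest ⊤}
  B7:  IN=(all ⊤)  OUT=(all ⊤)
  B8:  IN=(all ⊤)  OUT=(all ⊤)

Merge at B4: IN[B4] = OUT[B3] = {a: ⊤, b: ⊤, c: ⊤, d: ⊤, e: ⊤, f: ⊤}
Applying B4's transfer function to that IN value gives OUT[B4] (row B4 above).

Answer: {a: ⊤, b: ⊤, c: ⊤, d: -2, e: ⊤, f: ⊤}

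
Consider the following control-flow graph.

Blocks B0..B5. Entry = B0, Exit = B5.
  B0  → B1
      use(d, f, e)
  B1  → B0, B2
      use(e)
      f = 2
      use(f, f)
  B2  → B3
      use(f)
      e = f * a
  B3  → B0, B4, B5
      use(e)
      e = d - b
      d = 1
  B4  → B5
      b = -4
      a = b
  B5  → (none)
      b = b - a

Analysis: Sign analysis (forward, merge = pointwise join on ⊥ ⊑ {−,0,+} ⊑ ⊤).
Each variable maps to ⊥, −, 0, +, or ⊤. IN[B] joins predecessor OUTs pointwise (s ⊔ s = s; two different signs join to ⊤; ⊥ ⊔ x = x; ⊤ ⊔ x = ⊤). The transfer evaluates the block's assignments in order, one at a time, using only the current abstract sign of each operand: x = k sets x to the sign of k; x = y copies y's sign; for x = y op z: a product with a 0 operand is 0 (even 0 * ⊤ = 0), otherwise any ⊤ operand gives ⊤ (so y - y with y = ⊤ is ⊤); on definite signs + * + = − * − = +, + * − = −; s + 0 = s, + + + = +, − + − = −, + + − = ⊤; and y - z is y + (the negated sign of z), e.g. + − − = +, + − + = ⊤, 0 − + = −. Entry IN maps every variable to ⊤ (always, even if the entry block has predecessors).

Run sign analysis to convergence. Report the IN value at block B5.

Answer: {a: ⊤, b: ⊤, c: ⊤, d: +, e: ⊤, f: +}

Derivation:
Fixpoint table:
  B0:   IN=(all ⊤)   OUT=(all ⊤)
  B1:   IN=(all ⊤)   OUT={f:+; rest ⊤}
  B2:   IN={f:+; rest ⊤}   OUT={f:+; rest ⊤}
  B3:   IN={f:+; rest ⊤}   OUT={d:+, f:+; rest ⊤}
  B4:   IN={d:+, f:+; rest ⊤}   OUT={a:-, b:-, d:+, f:+; rest ⊤}
  B5:   IN={d:+, f:+; rest ⊤}   OUT={d:+, f:+; rest ⊤}

Merge at B5: IN[B5] = OUT[B3] ⊔ OUT[B4] = {a: ⊤, b: ⊤, c: ⊤, d: +, e: ⊤, f: +}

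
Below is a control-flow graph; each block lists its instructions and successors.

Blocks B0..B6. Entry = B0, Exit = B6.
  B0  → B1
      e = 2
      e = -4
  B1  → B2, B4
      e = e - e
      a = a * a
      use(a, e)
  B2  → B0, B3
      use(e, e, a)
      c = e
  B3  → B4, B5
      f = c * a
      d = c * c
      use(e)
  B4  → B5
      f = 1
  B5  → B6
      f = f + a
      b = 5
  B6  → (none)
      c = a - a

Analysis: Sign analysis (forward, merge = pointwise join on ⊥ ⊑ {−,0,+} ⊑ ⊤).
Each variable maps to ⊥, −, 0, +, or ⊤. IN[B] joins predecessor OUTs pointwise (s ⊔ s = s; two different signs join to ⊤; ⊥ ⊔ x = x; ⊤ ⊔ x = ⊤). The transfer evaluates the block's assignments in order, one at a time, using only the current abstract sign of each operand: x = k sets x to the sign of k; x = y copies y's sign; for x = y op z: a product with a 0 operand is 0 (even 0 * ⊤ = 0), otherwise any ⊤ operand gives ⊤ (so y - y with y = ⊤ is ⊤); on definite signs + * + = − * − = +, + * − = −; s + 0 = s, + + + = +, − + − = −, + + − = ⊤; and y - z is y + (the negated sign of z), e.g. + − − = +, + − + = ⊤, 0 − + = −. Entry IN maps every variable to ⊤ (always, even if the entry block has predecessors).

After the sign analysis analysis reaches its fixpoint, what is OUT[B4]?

Answer: {a: ⊤, b: ⊤, c: ⊤, d: ⊤, e: ⊤, f: +}

Working:
Per-block solution:
  B0:  IN=(all ⊤)  OUT={e:-; rest ⊤}
  B1:  IN={e:-; rest ⊤}  OUT=(all ⊤)
  B2:  IN=(all ⊤)  OUT=(all ⊤)
  B3:  IN=(all ⊤)  OUT=(all ⊤)
  B4:  IN=(all ⊤)  OUT={f:+; rest ⊤}
  B5:  IN=(all ⊤)  OUT={b:+; rest ⊤}
  B6:  IN={b:+; rest ⊤}  OUT={b:+; rest ⊤}

Merge at B4: IN[B4] = OUT[B1] ⊔ OUT[B3] = {a: ⊤, b: ⊤, c: ⊤, d: ⊤, e: ⊤, f: ⊤}
Applying B4's transfer function to that IN value gives OUT[B4] (row B4 above).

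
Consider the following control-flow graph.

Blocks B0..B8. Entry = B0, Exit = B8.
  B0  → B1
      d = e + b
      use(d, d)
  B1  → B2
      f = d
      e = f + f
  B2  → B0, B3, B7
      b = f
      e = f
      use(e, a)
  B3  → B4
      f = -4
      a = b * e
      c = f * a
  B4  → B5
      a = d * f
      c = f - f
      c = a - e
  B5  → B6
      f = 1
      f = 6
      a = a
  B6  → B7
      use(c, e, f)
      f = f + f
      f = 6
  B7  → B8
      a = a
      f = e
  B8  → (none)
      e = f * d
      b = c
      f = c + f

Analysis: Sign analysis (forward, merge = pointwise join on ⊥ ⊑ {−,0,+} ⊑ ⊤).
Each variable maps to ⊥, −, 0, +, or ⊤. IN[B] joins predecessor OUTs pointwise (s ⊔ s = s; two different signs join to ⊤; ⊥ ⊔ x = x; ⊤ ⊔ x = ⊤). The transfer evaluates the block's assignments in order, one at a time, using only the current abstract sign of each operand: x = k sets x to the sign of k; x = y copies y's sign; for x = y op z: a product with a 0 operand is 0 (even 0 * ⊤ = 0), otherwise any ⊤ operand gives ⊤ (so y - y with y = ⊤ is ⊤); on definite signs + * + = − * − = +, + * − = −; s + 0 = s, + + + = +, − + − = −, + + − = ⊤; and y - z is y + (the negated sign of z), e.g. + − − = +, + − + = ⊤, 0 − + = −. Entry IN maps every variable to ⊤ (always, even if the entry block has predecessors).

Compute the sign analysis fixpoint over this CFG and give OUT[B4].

Fixpoint table:
  B0: | IN=(all ⊤) | OUT=(all ⊤)
  B1: | IN=(all ⊤) | OUT=(all ⊤)
  B2: | IN=(all ⊤) | OUT=(all ⊤)
  B3: | IN=(all ⊤) | OUT={f:-; rest ⊤}
  B4: | IN={f:-; rest ⊤} | OUT={f:-; rest ⊤}
  B5: | IN={f:-; rest ⊤} | OUT={f:+; rest ⊤}
  B6: | IN={f:+; rest ⊤} | OUT={f:+; rest ⊤}
  B7: | IN=(all ⊤) | OUT=(all ⊤)
  B8: | IN=(all ⊤) | OUT=(all ⊤)

Merge at B4: IN[B4] = OUT[B3] = {a: ⊤, b: ⊤, c: ⊤, d: ⊤, e: ⊤, f: -}
Applying B4's transfer function to that IN value gives OUT[B4] (row B4 above).

Answer: {a: ⊤, b: ⊤, c: ⊤, d: ⊤, e: ⊤, f: -}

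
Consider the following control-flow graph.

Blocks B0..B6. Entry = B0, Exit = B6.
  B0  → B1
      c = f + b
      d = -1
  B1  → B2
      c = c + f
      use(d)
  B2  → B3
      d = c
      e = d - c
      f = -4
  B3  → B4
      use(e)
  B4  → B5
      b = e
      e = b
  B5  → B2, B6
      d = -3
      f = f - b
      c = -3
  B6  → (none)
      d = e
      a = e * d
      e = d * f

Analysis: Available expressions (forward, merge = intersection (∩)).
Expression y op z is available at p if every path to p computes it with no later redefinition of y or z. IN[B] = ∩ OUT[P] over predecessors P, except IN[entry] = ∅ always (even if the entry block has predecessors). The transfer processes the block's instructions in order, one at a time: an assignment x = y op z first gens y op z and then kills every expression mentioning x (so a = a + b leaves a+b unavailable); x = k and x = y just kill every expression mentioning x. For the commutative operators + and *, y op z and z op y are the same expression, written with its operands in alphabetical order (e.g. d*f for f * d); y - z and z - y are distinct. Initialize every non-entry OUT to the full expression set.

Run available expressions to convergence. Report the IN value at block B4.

Answer: {d-c}

Trace:
Converged values:
  B0:   IN={}   OUT={b+f}
  B1:   IN={b+f}   OUT={b+f}
  B2:   IN={}   OUT={d-c}
  B3:   IN={d-c}   OUT={d-c}
  B4:   IN={d-c}   OUT={d-c}
  B5:   IN={d-c}   OUT={}
  B6:   IN={}   OUT={d*f}

Merge at B4: IN[B4] = OUT[B3] = {d-c}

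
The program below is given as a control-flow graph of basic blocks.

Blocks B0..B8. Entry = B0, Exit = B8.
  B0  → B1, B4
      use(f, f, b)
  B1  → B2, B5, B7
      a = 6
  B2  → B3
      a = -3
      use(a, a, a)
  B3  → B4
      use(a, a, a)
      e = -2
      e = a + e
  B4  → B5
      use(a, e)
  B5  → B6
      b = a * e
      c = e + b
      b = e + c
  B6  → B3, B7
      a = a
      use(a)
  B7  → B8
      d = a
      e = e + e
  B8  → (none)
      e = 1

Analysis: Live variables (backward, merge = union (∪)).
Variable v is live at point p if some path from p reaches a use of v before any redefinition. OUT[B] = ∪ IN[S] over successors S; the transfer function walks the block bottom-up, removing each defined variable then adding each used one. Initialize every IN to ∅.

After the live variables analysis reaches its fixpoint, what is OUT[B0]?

Per-block solution:
  B0:  IN={a, b, e, f}  OUT={a, e}
  B1:  IN={e}  OUT={a, e}
  B2:  IN={}  OUT={a}
  B3:  IN={a}  OUT={a, e}
  B4:  IN={a, e}  OUT={a, e}
  B5:  IN={a, e}  OUT={a, e}
  B6:  IN={a, e}  OUT={a, e}
  B7:  IN={a, e}  OUT={}
  B8:  IN={}  OUT={}

Merge at B0: OUT[B0] = IN[B1] ⊔ IN[B4] = {a, e}

Answer: {a, e}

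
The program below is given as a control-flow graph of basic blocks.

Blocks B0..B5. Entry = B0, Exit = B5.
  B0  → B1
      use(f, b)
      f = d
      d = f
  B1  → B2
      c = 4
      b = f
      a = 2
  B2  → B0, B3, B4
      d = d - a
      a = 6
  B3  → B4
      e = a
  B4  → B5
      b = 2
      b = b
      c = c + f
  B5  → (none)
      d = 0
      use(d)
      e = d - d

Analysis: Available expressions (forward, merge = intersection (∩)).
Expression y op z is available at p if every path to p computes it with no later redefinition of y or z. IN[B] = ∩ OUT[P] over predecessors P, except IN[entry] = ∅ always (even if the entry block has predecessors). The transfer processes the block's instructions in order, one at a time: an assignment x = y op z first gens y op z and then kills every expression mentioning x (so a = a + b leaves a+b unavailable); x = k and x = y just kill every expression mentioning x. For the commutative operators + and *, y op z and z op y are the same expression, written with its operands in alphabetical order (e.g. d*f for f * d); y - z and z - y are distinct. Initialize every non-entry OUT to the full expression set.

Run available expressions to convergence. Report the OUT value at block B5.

Answer: {d-d}

Working:
Converged values:
  B0: | IN={} | OUT={}
  B1: | IN={} | OUT={}
  B2: | IN={} | OUT={}
  B3: | IN={} | OUT={}
  B4: | IN={} | OUT={}
  B5: | IN={} | OUT={d-d}

Merge at B5: IN[B5] = OUT[B4] = {}
Applying B5's transfer function to that IN value gives OUT[B5] (row B5 above).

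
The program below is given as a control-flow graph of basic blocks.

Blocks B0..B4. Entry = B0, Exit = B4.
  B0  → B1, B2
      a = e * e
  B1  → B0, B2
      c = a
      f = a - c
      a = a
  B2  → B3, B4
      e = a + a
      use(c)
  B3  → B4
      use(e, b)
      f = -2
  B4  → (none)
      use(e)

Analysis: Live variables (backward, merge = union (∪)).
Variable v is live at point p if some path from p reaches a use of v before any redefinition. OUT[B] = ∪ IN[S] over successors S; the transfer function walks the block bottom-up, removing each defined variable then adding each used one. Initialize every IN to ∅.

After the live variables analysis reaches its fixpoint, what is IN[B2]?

Answer: {a, b, c}

Derivation:
Fixpoint table:
  B0: | IN={b, c, e} | OUT={a, b, c, e}
  B1: | IN={a, b, e} | OUT={a, b, c, e}
  B2: | IN={a, b, c} | OUT={b, e}
  B3: | IN={b, e} | OUT={e}
  B4: | IN={e} | OUT={}

Merge at B2: OUT[B2] = IN[B3] ⊔ IN[B4] = {b, e}
Applying B2's transfer function to that OUT value gives IN[B2] (row B2 above).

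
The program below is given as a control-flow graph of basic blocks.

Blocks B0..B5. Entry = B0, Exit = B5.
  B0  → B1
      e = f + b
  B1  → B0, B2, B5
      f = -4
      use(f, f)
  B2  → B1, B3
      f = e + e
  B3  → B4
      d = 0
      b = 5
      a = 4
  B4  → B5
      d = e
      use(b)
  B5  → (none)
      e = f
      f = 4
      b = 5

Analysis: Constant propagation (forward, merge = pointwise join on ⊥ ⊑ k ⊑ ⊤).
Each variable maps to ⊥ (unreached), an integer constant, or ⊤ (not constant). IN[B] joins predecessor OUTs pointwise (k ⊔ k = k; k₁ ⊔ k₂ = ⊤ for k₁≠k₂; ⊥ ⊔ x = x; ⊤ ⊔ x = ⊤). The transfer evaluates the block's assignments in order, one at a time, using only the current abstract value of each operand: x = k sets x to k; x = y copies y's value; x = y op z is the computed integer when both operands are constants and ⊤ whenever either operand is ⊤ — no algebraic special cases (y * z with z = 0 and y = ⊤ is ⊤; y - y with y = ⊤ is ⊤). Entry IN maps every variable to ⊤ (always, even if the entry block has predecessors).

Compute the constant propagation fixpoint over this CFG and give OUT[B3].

Answer: {a: 4, b: 5, c: ⊤, d: 0, e: ⊤, f: ⊤}

Trace:
Per-block solution:
  B0:  IN=(all ⊤)  OUT=(all ⊤)
  B1:  IN=(all ⊤)  OUT={f:-4; rest ⊤}
  B2:  IN={f:-4; rest ⊤}  OUT=(all ⊤)
  B3:  IN=(all ⊤)  OUT={a:4, b:5, d:0; rest ⊤}
  B4:  IN={a:4, b:5, d:0; rest ⊤}  OUT={a:4, b:5; rest ⊤}
  B5:  IN=(all ⊤)  OUT={b:5, f:4; rest ⊤}

Merge at B3: IN[B3] = OUT[B2] = {a: ⊤, b: ⊤, c: ⊤, d: ⊤, e: ⊤, f: ⊤}
Applying B3's transfer function to that IN value gives OUT[B3] (row B3 above).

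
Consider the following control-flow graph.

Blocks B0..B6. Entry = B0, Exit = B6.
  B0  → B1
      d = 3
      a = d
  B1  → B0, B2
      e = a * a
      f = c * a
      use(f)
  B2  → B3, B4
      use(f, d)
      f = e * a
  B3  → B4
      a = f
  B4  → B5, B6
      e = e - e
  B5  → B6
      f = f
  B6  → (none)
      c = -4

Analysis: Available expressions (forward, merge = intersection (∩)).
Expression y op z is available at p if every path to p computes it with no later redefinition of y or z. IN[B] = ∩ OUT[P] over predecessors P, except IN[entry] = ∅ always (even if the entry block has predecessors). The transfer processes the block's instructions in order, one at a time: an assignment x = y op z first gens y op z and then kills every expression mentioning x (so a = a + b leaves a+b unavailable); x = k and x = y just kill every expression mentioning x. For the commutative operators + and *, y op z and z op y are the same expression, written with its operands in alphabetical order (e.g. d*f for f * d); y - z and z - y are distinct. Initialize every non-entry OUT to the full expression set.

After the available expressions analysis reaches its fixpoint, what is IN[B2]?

Answer: {a*a, a*c}

Trace:
Fixpoint table:
  B0:  IN={}  OUT={}
  B1:  IN={}  OUT={a*a, a*c}
  B2:  IN={a*a, a*c}  OUT={a*a, a*c, a*e}
  B3:  IN={a*a, a*c, a*e}  OUT={}
  B4:  IN={}  OUT={}
  B5:  IN={}  OUT={}
  B6:  IN={}  OUT={}

Merge at B2: IN[B2] = OUT[B1] = {a*a, a*c}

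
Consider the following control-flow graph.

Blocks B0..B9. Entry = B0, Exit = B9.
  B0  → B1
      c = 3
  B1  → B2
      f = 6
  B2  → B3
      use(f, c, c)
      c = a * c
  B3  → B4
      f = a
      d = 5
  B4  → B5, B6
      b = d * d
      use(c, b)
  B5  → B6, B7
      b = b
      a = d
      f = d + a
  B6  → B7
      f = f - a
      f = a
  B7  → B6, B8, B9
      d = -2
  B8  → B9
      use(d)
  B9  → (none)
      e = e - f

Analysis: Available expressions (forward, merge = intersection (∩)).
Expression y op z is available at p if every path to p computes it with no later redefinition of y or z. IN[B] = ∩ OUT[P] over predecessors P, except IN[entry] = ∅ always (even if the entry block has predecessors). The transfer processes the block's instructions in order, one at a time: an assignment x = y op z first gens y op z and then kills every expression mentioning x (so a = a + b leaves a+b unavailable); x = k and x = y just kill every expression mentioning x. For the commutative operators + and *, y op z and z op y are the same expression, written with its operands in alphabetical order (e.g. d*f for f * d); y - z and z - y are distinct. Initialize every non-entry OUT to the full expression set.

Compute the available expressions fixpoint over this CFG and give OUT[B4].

Answer: {d*d}

Trace:
Converged values:
  B0: | IN={} | OUT={}
  B1: | IN={} | OUT={}
  B2: | IN={} | OUT={}
  B3: | IN={} | OUT={}
  B4: | IN={} | OUT={d*d}
  B5: | IN={d*d} | OUT={a+d, d*d}
  B6: | IN={} | OUT={}
  B7: | IN={} | OUT={}
  B8: | IN={} | OUT={}
  B9: | IN={} | OUT={}

Merge at B4: IN[B4] = OUT[B3] = {}
Applying B4's transfer function to that IN value gives OUT[B4] (row B4 above).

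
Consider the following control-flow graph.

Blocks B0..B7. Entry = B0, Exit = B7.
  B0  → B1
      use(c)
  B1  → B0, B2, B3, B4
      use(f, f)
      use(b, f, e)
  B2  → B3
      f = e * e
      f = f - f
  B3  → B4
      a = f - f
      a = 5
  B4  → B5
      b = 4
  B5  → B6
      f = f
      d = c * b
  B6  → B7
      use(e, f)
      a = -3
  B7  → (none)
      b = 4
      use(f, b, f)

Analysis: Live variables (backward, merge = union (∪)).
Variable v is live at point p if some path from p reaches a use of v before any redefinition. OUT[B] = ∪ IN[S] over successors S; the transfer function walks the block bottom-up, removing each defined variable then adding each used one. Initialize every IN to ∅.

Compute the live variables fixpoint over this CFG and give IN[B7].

Answer: {f}

Derivation:
Per-block solution:
  B0:   IN={b, c, e, f}   OUT={b, c, e, f}
  B1:   IN={b, c, e, f}   OUT={b, c, e, f}
  B2:   IN={c, e}   OUT={c, e, f}
  B3:   IN={c, e, f}   OUT={c, e, f}
  B4:   IN={c, e, f}   OUT={b, c, e, f}
  B5:   IN={b, c, e, f}   OUT={e, f}
  B6:   IN={e, f}   OUT={f}
  B7:   IN={f}   OUT={}

B7 is the boundary node: OUT[B7] = {}
Applying B7's transfer function to that OUT value gives IN[B7] (row B7 above).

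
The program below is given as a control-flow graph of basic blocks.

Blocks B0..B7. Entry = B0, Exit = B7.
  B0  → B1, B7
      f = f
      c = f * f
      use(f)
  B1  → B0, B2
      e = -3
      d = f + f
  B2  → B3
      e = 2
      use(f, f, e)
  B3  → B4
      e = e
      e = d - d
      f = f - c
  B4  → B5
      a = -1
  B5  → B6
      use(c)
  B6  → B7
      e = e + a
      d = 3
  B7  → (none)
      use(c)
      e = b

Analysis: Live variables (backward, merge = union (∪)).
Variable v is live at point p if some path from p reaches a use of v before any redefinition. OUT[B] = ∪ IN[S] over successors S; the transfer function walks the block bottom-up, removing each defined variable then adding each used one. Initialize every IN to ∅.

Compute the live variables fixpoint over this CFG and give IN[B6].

Converged values:
  B0: | IN={b, f} | OUT={b, c, f}
  B1: | IN={b, c, f} | OUT={b, c, d, f}
  B2: | IN={b, c, d, f} | OUT={b, c, d, e, f}
  B3: | IN={b, c, d, e, f} | OUT={b, c, e}
  B4: | IN={b, c, e} | OUT={a, b, c, e}
  B5: | IN={a, b, c, e} | OUT={a, b, c, e}
  B6: | IN={a, b, c, e} | OUT={b, c}
  B7: | IN={b, c} | OUT={}

Merge at B6: OUT[B6] = IN[B7] = {b, c}
Applying B6's transfer function to that OUT value gives IN[B6] (row B6 above).

Answer: {a, b, c, e}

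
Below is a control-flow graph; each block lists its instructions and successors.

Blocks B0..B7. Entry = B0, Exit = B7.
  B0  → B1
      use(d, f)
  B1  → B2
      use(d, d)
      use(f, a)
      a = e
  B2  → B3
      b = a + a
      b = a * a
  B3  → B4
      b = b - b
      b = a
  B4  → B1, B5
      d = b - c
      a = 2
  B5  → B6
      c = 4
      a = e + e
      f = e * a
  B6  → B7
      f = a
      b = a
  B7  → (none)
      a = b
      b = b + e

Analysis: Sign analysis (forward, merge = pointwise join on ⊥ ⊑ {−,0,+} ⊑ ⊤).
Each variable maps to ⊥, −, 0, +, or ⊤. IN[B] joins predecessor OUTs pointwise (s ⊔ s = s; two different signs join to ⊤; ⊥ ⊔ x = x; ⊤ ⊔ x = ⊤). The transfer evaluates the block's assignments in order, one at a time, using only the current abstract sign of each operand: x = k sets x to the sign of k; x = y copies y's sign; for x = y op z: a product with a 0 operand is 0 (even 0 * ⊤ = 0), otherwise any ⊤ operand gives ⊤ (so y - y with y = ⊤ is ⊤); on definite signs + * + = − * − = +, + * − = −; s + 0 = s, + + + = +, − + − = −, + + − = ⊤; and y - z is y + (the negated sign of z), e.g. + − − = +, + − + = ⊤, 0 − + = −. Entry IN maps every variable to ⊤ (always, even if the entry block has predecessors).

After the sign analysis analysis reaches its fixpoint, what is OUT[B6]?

Answer: {a: ⊤, b: ⊤, c: +, d: ⊤, e: ⊤, f: ⊤}

Working:
Converged values:
  B0: | IN=(all ⊤) | OUT=(all ⊤)
  B1: | IN=(all ⊤) | OUT=(all ⊤)
  B2: | IN=(all ⊤) | OUT=(all ⊤)
  B3: | IN=(all ⊤) | OUT=(all ⊤)
  B4: | IN=(all ⊤) | OUT={a:+; rest ⊤}
  B5: | IN={a:+; rest ⊤} | OUT={c:+; rest ⊤}
  B6: | IN={c:+; rest ⊤} | OUT={c:+; rest ⊤}
  B7: | IN={c:+; rest ⊤} | OUT={c:+; rest ⊤}

Merge at B6: IN[B6] = OUT[B5] = {a: ⊤, b: ⊤, c: +, d: ⊤, e: ⊤, f: ⊤}
Applying B6's transfer function to that IN value gives OUT[B6] (row B6 above).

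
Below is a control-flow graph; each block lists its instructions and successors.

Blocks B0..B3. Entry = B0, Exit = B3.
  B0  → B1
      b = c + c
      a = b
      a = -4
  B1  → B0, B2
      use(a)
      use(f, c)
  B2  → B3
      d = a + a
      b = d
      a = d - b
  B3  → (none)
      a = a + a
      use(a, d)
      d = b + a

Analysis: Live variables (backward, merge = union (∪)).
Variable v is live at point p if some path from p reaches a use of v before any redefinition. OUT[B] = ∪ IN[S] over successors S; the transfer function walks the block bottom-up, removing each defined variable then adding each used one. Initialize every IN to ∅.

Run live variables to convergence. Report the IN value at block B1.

Per-block solution:
  B0:  IN={c, f}  OUT={a, c, f}
  B1:  IN={a, c, f}  OUT={a, c, f}
  B2:  IN={a}  OUT={a, b, d}
  B3:  IN={a, b, d}  OUT={}

Merge at B1: OUT[B1] = IN[B0] ⊔ IN[B2] = {a, c, f}
Applying B1's transfer function to that OUT value gives IN[B1] (row B1 above).

Answer: {a, c, f}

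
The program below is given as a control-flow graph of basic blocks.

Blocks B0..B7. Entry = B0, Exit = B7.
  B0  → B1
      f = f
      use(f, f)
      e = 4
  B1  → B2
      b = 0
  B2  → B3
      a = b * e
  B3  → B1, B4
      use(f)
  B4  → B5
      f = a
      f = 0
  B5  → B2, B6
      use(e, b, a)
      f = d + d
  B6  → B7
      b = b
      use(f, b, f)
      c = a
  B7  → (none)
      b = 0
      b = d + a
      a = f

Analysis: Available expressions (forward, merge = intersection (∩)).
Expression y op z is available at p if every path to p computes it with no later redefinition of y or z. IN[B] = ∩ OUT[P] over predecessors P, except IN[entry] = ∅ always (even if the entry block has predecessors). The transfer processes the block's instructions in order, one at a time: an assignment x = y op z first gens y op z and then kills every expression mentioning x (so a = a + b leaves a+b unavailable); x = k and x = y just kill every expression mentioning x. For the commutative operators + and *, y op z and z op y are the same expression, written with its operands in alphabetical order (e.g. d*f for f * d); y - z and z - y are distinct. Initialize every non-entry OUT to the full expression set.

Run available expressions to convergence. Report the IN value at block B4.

Converged values:
  B0: | IN={} | OUT={}
  B1: | IN={} | OUT={}
  B2: | IN={} | OUT={b*e}
  B3: | IN={b*e} | OUT={b*e}
  B4: | IN={b*e} | OUT={b*e}
  B5: | IN={b*e} | OUT={b*e, d+d}
  B6: | IN={b*e, d+d} | OUT={d+d}
  B7: | IN={d+d} | OUT={d+d}

Merge at B4: IN[B4] = OUT[B3] = {b*e}

Answer: {b*e}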